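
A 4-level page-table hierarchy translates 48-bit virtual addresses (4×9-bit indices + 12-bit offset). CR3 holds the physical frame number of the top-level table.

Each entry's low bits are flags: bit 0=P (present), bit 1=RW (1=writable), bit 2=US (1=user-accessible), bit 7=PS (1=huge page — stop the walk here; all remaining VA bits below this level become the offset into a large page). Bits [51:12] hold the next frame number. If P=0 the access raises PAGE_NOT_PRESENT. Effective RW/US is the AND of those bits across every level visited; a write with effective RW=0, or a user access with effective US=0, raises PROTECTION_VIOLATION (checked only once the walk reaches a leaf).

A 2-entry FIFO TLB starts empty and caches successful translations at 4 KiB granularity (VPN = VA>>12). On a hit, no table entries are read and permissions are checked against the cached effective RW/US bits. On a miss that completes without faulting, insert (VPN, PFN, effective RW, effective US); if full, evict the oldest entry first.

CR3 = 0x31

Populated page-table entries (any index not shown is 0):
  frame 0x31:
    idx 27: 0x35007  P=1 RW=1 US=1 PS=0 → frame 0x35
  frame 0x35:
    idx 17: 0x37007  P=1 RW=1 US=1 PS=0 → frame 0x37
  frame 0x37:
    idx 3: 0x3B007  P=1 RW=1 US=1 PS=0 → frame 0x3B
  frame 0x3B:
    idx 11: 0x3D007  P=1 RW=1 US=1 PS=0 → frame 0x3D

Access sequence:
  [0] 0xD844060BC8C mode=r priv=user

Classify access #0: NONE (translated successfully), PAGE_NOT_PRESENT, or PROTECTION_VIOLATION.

Walk each access:
#0 VA=0xD844060BC8C (r,user):
  L0: frame=0x31 idx=27 entry=0x35007 [P=1 RW=1 US=1 PS=0]
  L1: frame=0x35 idx=17 entry=0x37007 [P=1 RW=1 US=1 PS=0]
  L2: frame=0x37 idx=3 entry=0x3B007 [P=1 RW=1 US=1 PS=0]
  L3: frame=0x3B idx=11 entry=0x3D007 [P=1 RW=1 US=1 PS=0]
  → PA=0x3DC8C  (4 entries read)

Access #0 fault: NONE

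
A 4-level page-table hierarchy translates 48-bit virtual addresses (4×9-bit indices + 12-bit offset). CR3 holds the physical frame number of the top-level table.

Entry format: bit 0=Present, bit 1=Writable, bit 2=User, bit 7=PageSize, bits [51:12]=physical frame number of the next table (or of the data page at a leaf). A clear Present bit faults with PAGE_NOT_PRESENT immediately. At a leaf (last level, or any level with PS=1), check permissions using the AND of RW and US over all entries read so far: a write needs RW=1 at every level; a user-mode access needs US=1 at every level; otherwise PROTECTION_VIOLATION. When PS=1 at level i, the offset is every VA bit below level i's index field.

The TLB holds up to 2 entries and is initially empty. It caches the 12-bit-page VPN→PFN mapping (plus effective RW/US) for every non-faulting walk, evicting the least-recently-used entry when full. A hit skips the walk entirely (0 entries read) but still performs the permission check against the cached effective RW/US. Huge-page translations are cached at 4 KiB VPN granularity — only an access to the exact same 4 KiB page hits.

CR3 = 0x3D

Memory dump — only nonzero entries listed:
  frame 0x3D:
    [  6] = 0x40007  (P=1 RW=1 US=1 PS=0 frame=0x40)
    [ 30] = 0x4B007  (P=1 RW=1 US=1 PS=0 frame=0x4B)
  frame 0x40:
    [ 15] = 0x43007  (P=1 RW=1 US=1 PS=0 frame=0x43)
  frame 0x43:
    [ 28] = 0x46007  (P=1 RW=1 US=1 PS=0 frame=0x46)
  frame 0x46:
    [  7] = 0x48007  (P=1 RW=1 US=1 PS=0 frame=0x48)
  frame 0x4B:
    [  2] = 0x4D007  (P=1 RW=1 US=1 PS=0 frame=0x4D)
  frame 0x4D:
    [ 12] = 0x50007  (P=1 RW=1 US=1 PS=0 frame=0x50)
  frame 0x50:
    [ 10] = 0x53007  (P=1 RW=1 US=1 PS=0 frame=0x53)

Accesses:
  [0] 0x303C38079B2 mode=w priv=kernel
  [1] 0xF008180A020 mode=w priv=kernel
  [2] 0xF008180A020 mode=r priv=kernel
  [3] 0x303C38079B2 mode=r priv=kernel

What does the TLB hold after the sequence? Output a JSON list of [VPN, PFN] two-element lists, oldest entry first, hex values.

Walk each access:
#0 VA=0x303C38079B2 (w,kernel):
  L0 @0x3D[6] → 0x40007  P=1,RW=1,US=1,PS=0
  L1 @0x40[15] → 0x43007  P=1,RW=1,US=1,PS=0
  L2 @0x43[28] → 0x46007  P=1,RW=1,US=1,PS=0
  L3 @0x46[7] → 0x48007  P=1,RW=1,US=1,PS=0
  ✓ 0x489B2  — 4 lookups
#1 VA=0xF008180A020 (w,kernel):
  L0 @0x3D[30] → 0x4B007  P=1,RW=1,US=1,PS=0
  L1 @0x4B[2] → 0x4D007  P=1,RW=1,US=1,PS=0
  L2 @0x4D[12] → 0x50007  P=1,RW=1,US=1,PS=0
  L3 @0x50[10] → 0x53007  P=1,RW=1,US=1,PS=0
  ✓ 0x53020  — 4 lookups
#2 VA=0xF008180A020 (r,kernel):
  TLB hit vpn=0xF008180A → PA=0x53020
#3 VA=0x303C38079B2 (r,kernel):
  TLB hit vpn=0x303C3807 → PA=0x489B2

TLB: [["0xF008180A", "0x53"], ["0x303C3807", "0x48"]]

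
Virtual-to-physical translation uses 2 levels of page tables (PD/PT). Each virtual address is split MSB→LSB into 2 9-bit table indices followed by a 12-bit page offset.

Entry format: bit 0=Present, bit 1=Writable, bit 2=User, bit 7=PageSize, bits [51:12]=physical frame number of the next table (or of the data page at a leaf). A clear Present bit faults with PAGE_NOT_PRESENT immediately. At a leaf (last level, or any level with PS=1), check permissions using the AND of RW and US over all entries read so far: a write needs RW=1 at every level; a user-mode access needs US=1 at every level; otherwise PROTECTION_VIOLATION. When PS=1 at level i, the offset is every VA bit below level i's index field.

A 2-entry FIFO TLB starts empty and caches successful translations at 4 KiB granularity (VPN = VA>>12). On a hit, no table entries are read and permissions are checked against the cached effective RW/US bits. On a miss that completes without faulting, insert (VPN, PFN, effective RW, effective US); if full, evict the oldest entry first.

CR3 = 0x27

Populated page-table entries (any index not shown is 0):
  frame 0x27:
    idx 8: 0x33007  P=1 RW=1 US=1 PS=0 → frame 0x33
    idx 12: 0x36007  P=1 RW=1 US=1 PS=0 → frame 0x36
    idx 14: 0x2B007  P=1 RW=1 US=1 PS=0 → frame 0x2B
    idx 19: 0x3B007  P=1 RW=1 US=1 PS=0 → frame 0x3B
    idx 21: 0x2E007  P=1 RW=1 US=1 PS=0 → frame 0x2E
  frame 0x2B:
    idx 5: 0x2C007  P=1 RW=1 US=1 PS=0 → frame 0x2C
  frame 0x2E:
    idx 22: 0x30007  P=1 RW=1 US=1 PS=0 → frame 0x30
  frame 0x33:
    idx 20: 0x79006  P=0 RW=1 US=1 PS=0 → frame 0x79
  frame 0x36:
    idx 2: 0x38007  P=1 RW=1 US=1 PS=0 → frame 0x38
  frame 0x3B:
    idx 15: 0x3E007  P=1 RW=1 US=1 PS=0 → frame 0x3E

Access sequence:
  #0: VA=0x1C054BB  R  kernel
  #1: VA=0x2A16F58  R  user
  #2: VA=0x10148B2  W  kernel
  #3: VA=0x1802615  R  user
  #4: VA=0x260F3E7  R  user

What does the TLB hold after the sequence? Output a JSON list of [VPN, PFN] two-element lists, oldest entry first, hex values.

Trace:
#0 VA=0x1C054BB (r,kernel):
  L0: frame=0x27 idx=14 entry=0x2B007 [P=1 RW=1 US=1 PS=0]
  L1: frame=0x2B idx=5 entry=0x2C007 [P=1 RW=1 US=1 PS=0]
  ✓ 0x2C4BB  — 2 lookups
#1 VA=0x2A16F58 (r,user):
  L0: frame=0x27 idx=21 entry=0x2E007 [P=1 RW=1 US=1 PS=0]
  L1: frame=0x2E idx=22 entry=0x30007 [P=1 RW=1 US=1 PS=0]
  ✓ 0x30F58  — 2 lookups
#2 VA=0x10148B2 (w,kernel):
  L0: frame=0x27 idx=8 entry=0x33007 [P=1 RW=1 US=1 PS=0]
  L1: frame=0x33 idx=20 entry=0x79006 [P=0 RW=1 US=1 PS=0]
  ⇒ fault: PAGE_NOT_PRESENT  — 2 lookups
#3 VA=0x1802615 (r,user):
  L0: frame=0x27 idx=12 entry=0x36007 [P=1 RW=1 US=1 PS=0]
  L1: frame=0x36 idx=2 entry=0x38007 [P=1 RW=1 US=1 PS=0]
  ✓ 0x38615  — 2 lookups
#4 VA=0x260F3E7 (r,user):
  L0: frame=0x27 idx=19 entry=0x3B007 [P=1 RW=1 US=1 PS=0]
  L1: frame=0x3B idx=15 entry=0x3E007 [P=1 RW=1 US=1 PS=0]
  ✓ 0x3E3E7  — 2 lookups

TLB: [["0x1802", "0x38"], ["0x260F", "0x3E"]]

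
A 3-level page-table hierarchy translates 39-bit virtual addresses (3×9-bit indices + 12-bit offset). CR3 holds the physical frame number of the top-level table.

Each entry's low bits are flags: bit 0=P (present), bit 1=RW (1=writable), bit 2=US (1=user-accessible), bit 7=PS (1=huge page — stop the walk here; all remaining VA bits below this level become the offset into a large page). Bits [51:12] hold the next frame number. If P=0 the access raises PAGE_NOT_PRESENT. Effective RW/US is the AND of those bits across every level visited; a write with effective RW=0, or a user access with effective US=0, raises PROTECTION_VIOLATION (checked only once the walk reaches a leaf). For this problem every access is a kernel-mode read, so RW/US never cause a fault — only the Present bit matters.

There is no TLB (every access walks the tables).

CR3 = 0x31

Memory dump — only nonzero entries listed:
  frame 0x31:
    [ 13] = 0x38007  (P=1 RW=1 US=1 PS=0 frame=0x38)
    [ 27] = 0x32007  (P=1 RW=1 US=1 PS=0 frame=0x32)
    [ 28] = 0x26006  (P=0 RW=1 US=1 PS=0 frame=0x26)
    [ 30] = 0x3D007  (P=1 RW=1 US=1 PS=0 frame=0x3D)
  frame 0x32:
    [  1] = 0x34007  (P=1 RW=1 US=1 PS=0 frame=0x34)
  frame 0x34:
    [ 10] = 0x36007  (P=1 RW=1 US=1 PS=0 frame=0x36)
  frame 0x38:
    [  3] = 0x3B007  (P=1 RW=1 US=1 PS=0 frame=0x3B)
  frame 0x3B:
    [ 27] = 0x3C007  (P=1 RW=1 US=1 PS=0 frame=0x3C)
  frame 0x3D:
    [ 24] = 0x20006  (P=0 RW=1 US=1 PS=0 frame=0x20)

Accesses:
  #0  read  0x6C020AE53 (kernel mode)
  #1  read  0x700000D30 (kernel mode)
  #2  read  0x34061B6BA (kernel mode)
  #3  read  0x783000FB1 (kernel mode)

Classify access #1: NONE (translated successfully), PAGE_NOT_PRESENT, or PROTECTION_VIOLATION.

Trace:
#0 VA=0x6C020AE53 (r,kernel):
  lvl0: tbl 0x31, slot 27 ⇒ 0x32007 (P1/RW1/US1/PS0)
  lvl1: tbl 0x32, slot 1 ⇒ 0x34007 (P1/RW1/US1/PS0)
  lvl2: tbl 0x34, slot 10 ⇒ 0x36007 (P1/RW1/US1/PS0)
  ⇒ phys 0x36E53  [3 reads]
#1 VA=0x700000D30 (r,kernel):
  lvl0: tbl 0x31, slot 28 ⇒ 0x26006 (P0/RW1/US1/PS0)
  → PAGE_NOT_PRESENT  (1 entries read)
#2 VA=0x34061B6BA (r,kernel):
  lvl0: tbl 0x31, slot 13 ⇒ 0x38007 (P1/RW1/US1/PS0)
  lvl1: tbl 0x38, slot 3 ⇒ 0x3B007 (P1/RW1/US1/PS0)
  lvl2: tbl 0x3B, slot 27 ⇒ 0x3C007 (P1/RW1/US1/PS0)
  ⇒ phys 0x3C6BA  [3 reads]
#3 VA=0x783000FB1 (r,kernel):
  lvl0: tbl 0x31, slot 30 ⇒ 0x3D007 (P1/RW1/US1/PS0)
  lvl1: tbl 0x3D, slot 24 ⇒ 0x20006 (P0/RW1/US1/PS0)
  → PAGE_NOT_PRESENT  (2 entries read)

Access #1 fault: PAGE_NOT_PRESENT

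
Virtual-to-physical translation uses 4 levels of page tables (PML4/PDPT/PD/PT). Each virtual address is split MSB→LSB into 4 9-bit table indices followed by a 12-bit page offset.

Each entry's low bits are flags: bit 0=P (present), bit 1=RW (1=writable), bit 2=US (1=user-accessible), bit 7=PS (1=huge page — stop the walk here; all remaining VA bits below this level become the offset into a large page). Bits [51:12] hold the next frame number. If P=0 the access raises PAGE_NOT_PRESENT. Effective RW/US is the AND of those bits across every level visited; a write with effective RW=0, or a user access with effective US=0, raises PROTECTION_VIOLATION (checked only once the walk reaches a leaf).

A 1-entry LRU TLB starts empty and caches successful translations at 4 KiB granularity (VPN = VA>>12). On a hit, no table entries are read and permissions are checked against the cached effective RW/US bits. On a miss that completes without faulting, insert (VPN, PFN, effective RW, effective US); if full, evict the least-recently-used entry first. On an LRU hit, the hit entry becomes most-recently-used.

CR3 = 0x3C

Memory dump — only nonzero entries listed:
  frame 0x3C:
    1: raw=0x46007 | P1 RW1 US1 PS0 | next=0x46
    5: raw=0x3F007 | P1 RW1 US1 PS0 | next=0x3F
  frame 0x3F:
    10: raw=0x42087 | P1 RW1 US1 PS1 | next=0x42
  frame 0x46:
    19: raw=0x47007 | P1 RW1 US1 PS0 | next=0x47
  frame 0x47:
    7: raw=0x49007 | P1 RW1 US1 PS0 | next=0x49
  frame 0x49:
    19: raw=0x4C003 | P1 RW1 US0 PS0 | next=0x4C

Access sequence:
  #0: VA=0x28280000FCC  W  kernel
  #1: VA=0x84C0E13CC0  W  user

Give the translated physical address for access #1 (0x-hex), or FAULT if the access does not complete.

Per-access translation:
#0 VA=0x28280000FCC (w,kernel):
  L0 @0x3C[5] → 0x3F007  P=1,RW=1,US=1,PS=0
  L1 @0x3F[10] → 0x42087  P=1,RW=1,US=1,PS=1
  ✓ 0x42FCC (huge @L1)  — 2 lookups
#1 VA=0x84C0E13CC0 (w,user):
  L0 @0x3C[1] → 0x46007  P=1,RW=1,US=1,PS=0
  L1 @0x46[19] → 0x47007  P=1,RW=1,US=1,PS=0
  L2 @0x47[7] → 0x49007  P=1,RW=1,US=1,PS=0
  L3 @0x49[19] → 0x4C003  P=1,RW=1,US=0,PS=0
  ✗ PROTECTION_VIOLATION  [4 reads]

Access #1 PA: FAULT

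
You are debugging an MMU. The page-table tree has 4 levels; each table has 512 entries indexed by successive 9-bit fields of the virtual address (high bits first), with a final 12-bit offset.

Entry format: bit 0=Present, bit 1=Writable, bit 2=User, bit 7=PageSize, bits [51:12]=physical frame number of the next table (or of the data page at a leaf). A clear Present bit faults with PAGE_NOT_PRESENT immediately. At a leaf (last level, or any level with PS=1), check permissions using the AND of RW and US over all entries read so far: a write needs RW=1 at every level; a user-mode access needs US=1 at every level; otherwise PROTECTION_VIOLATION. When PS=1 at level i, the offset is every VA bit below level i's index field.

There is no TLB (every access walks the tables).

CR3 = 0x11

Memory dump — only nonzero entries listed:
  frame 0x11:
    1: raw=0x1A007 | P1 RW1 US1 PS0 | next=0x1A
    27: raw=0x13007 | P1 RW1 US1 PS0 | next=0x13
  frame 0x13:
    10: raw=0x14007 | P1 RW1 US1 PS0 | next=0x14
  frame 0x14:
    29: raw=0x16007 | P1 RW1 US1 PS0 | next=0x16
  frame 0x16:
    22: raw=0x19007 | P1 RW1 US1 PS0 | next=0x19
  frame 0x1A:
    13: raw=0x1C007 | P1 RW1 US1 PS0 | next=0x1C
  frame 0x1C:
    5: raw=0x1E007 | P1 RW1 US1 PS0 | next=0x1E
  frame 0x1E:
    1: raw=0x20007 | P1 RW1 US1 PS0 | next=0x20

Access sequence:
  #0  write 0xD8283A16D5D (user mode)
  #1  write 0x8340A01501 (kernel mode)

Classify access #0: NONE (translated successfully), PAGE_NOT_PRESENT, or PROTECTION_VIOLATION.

Trace:
#0 VA=0xD8283A16D5D (w,user):
  lvl0: tbl 0x11, slot 27 ⇒ 0x13007 (P1/RW1/US1/PS0)
  lvl1: tbl 0x13, slot 10 ⇒ 0x14007 (P1/RW1/US1/PS0)
  lvl2: tbl 0x14, slot 29 ⇒ 0x16007 (P1/RW1/US1/PS0)
  lvl3: tbl 0x16, slot 22 ⇒ 0x19007 (P1/RW1/US1/PS0)
  → PA=0x19D5D  (4 entries read)
#1 VA=0x8340A01501 (w,kernel):
  lvl0: tbl 0x11, slot 1 ⇒ 0x1A007 (P1/RW1/US1/PS0)
  lvl1: tbl 0x1A, slot 13 ⇒ 0x1C007 (P1/RW1/US1/PS0)
  lvl2: tbl 0x1C, slot 5 ⇒ 0x1E007 (P1/RW1/US1/PS0)
  lvl3: tbl 0x1E, slot 1 ⇒ 0x20007 (P1/RW1/US1/PS0)
  → PA=0x20501  (4 entries read)

Access #0 fault: NONE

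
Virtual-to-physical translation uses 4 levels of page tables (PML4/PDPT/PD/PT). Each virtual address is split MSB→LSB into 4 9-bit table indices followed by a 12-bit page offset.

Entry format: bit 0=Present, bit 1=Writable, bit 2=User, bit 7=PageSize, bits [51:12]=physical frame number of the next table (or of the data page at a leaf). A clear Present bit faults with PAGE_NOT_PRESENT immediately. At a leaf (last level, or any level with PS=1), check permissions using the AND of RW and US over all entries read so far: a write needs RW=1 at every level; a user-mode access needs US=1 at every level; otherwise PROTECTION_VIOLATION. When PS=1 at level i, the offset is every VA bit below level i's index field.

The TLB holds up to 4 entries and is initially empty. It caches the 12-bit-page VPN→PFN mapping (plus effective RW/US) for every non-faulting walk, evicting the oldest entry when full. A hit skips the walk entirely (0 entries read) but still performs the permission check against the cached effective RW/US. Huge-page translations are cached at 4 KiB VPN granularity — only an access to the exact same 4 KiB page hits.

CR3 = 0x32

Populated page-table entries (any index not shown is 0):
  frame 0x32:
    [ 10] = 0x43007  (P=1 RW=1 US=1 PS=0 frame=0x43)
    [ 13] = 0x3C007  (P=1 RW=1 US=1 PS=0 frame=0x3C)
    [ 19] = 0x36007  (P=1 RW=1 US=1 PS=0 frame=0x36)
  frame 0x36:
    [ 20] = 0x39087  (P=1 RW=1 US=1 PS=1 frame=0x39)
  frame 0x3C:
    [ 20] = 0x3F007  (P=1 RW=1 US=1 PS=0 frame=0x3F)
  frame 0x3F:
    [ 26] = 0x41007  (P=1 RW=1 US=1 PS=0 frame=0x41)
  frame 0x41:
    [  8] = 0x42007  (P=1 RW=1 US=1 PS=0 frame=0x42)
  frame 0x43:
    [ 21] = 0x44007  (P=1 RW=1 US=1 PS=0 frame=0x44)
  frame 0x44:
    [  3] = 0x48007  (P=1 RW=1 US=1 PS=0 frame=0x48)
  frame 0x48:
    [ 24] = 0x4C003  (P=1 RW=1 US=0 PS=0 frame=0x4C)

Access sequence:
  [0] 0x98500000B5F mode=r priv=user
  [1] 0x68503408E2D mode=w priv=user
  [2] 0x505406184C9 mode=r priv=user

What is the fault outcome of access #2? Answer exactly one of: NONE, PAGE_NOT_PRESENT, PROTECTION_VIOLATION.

Walk each access:
#0 VA=0x98500000B5F (r,user):
  lvl0: tbl 0x32, slot 19 ⇒ 0x36007 (P1/RW1/US1/PS0)
  lvl1: tbl 0x36, slot 20 ⇒ 0x39087 (P1/RW1/US1/PS1)
  ✓ 0x39B5F (huge @L1)  — 2 lookups
#1 VA=0x68503408E2D (w,user):
  lvl0: tbl 0x32, slot 13 ⇒ 0x3C007 (P1/RW1/US1/PS0)
  lvl1: tbl 0x3C, slot 20 ⇒ 0x3F007 (P1/RW1/US1/PS0)
  lvl2: tbl 0x3F, slot 26 ⇒ 0x41007 (P1/RW1/US1/PS0)
  lvl3: tbl 0x41, slot 8 ⇒ 0x42007 (P1/RW1/US1/PS0)
  ✓ 0x42E2D  — 4 lookups
#2 VA=0x505406184C9 (r,user):
  lvl0: tbl 0x32, slot 10 ⇒ 0x43007 (P1/RW1/US1/PS0)
  lvl1: tbl 0x43, slot 21 ⇒ 0x44007 (P1/RW1/US1/PS0)
  lvl2: tbl 0x44, slot 3 ⇒ 0x48007 (P1/RW1/US1/PS0)
  lvl3: tbl 0x48, slot 24 ⇒ 0x4C003 (P1/RW1/US0/PS0)
  ✗ PROTECTION_VIOLATION  [4 reads]

Access #2 fault: PROTECTION_VIOLATION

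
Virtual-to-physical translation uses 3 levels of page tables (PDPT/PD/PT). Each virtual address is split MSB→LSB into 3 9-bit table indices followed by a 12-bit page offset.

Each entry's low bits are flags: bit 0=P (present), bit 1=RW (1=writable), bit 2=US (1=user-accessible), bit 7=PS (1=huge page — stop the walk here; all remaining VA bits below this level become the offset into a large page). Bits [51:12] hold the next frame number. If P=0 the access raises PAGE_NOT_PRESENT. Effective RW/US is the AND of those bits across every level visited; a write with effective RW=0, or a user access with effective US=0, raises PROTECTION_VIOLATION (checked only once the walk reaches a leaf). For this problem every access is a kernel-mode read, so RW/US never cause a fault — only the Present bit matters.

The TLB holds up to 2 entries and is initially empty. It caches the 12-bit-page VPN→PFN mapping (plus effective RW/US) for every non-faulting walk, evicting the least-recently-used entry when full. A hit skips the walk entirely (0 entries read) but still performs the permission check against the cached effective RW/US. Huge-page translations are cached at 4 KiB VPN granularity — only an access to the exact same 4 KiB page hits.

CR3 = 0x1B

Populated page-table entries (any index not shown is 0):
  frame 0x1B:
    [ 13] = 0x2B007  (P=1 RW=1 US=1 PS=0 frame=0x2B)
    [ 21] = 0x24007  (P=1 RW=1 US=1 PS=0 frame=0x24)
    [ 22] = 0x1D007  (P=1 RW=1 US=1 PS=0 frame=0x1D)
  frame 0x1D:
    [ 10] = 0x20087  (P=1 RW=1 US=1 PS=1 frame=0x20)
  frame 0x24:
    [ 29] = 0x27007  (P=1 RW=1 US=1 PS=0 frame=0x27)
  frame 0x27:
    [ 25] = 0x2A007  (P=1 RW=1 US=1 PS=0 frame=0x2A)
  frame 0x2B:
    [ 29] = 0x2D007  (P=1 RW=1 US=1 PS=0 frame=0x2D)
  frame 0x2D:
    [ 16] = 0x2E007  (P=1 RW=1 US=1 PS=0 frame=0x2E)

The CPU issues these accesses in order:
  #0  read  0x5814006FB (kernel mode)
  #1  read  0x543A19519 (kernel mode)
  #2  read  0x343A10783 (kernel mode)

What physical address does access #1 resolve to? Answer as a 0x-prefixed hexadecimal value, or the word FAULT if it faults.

Per-access translation:
#0 VA=0x5814006FB (r,kernel):
  L0 @0x1B[22] → 0x1D007  P=1,RW=1,US=1,PS=0
  L1 @0x1D[10] → 0x20087  P=1,RW=1,US=1,PS=1
  ✓ 0x206FB (huge @L1)  — 2 lookups
#1 VA=0x543A19519 (r,kernel):
  L0 @0x1B[21] → 0x24007  P=1,RW=1,US=1,PS=0
  L1 @0x24[29] → 0x27007  P=1,RW=1,US=1,PS=0
  L2 @0x27[25] → 0x2A007  P=1,RW=1,US=1,PS=0
  ✓ 0x2A519  — 3 lookups
#2 VA=0x343A10783 (r,kernel):
  L0 @0x1B[13] → 0x2B007  P=1,RW=1,US=1,PS=0
  L1 @0x2B[29] → 0x2D007  P=1,RW=1,US=1,PS=0
  L2 @0x2D[16] → 0x2E007  P=1,RW=1,US=1,PS=0
  ✓ 0x2E783  — 3 lookups

Access #1 PA: 0x2A519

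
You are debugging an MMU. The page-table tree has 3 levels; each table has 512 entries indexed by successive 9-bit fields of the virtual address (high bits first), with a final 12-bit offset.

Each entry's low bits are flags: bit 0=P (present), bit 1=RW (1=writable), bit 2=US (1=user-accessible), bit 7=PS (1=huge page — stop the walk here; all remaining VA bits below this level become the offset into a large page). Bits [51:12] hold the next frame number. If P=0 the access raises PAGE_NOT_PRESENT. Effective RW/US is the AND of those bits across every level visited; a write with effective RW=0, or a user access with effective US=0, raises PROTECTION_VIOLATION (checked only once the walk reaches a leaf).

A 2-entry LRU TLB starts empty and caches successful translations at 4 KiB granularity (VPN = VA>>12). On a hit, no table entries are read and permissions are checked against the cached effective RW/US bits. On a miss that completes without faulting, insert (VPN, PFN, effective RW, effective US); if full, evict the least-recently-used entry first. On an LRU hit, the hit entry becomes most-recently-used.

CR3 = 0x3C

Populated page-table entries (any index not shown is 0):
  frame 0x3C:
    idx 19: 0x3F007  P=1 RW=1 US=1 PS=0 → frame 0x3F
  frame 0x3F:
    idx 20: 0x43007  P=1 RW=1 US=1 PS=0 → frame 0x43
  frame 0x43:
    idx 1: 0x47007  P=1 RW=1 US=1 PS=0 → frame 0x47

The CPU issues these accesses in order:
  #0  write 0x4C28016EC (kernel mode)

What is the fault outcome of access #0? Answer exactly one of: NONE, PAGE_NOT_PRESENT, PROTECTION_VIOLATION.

Per-access translation:
#0 VA=0x4C28016EC (w,kernel):
  L0: frame=0x3C idx=19 entry=0x3F007 [P=1 RW=1 US=1 PS=0]
  L1: frame=0x3F idx=20 entry=0x43007 [P=1 RW=1 US=1 PS=0]
  L2: frame=0x43 idx=1 entry=0x47007 [P=1 RW=1 US=1 PS=0]
  ✓ 0x476EC  — 3 lookups

Access #0 fault: NONE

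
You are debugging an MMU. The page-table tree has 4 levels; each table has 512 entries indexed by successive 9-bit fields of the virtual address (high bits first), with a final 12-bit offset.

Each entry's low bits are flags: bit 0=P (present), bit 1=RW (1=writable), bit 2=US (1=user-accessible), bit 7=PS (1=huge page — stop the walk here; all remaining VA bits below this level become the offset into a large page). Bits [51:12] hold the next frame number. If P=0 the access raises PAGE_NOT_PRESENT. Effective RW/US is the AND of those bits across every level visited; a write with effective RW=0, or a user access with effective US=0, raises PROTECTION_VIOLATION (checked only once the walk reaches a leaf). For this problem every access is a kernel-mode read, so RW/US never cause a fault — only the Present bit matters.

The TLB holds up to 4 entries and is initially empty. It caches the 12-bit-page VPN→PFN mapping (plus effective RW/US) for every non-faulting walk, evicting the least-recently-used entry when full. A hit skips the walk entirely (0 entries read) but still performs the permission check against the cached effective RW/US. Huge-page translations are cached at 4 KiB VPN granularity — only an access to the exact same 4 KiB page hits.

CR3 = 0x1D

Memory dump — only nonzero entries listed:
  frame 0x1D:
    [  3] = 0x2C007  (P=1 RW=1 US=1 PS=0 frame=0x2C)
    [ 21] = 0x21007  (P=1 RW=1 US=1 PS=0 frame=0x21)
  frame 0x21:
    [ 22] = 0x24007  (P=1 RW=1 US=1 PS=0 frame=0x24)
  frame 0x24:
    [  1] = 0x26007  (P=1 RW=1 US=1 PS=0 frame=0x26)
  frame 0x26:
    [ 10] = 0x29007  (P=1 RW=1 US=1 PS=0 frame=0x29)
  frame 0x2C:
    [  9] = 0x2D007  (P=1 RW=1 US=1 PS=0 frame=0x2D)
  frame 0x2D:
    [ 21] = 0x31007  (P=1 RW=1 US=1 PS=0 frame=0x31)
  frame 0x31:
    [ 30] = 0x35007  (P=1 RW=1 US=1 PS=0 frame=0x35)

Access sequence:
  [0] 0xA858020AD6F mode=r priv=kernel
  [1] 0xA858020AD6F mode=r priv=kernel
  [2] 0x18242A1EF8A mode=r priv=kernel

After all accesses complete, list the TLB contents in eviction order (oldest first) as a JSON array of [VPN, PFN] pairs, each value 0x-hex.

Walk each access:
#0 VA=0xA858020AD6F (r,kernel):
  [0] read 0x1D idx=21: raw=0x21007 flags P=1 W=1 U=1 S=0
  [1] read 0x21 idx=22: raw=0x24007 flags P=1 W=1 U=1 S=0
  [2] read 0x24 idx=1: raw=0x26007 flags P=1 W=1 U=1 S=0
  [3] read 0x26 idx=10: raw=0x29007 flags P=1 W=1 U=1 S=0
  ✓ 0x29D6F  — 4 lookups
#1 VA=0xA858020AD6F (r,kernel):
  TLB hit vpn=0xA858020A → PA=0x29D6F
#2 VA=0x18242A1EF8A (r,kernel):
  [0] read 0x1D idx=3: raw=0x2C007 flags P=1 W=1 U=1 S=0
  [1] read 0x2C idx=9: raw=0x2D007 flags P=1 W=1 U=1 S=0
  [2] read 0x2D idx=21: raw=0x31007 flags P=1 W=1 U=1 S=0
  [3] read 0x31 idx=30: raw=0x35007 flags P=1 W=1 U=1 S=0
  ✓ 0x35F8A  — 4 lookups

TLB: [["0xA858020A", "0x29"], ["0x18242A1E", "0x35"]]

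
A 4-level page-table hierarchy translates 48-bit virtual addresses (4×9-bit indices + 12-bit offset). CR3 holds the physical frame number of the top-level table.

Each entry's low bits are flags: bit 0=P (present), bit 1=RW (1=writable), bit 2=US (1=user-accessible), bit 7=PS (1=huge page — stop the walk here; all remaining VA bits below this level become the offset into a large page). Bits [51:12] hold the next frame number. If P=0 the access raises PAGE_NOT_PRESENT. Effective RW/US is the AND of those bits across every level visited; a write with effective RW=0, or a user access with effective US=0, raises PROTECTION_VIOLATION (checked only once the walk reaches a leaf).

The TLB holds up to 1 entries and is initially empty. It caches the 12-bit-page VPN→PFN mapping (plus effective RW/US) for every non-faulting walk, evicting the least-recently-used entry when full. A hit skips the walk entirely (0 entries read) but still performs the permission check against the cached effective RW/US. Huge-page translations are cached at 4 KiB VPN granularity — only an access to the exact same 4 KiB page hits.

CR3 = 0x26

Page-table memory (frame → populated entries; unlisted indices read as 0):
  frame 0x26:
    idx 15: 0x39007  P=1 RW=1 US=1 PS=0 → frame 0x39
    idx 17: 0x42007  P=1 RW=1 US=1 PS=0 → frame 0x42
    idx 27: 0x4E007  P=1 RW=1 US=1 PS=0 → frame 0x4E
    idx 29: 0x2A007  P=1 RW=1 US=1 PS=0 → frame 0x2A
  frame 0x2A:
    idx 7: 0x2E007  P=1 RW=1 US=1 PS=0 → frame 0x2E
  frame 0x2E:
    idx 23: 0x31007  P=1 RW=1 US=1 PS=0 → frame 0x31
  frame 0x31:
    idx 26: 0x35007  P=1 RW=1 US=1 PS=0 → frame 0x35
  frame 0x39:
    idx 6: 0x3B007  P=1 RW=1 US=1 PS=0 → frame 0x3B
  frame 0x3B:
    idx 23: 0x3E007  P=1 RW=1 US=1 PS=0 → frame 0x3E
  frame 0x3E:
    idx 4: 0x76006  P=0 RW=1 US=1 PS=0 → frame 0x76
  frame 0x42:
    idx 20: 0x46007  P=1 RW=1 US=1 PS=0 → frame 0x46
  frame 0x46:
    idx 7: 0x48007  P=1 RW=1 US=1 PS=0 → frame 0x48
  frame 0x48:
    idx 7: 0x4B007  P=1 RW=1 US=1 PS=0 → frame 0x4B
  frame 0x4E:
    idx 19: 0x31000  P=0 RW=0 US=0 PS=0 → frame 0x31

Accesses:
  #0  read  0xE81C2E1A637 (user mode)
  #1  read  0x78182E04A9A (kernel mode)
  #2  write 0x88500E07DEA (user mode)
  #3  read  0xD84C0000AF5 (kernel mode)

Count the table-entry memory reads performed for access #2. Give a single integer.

Per-access translation:
#0 VA=0xE81C2E1A637 (r,user):
  L0: frame=0x26 idx=29 entry=0x2A007 [P=1 RW=1 US=1 PS=0]
  L1: frame=0x2A idx=7 entry=0x2E007 [P=1 RW=1 US=1 PS=0]
  L2: frame=0x2E idx=23 entry=0x31007 [P=1 RW=1 US=1 PS=0]
  L3: frame=0x31 idx=26 entry=0x35007 [P=1 RW=1 US=1 PS=0]
  ⇒ phys 0x35637  [4 reads]
#1 VA=0x78182E04A9A (r,kernel):
  L0: frame=0x26 idx=15 entry=0x39007 [P=1 RW=1 US=1 PS=0]
  L1: frame=0x39 idx=6 entry=0x3B007 [P=1 RW=1 US=1 PS=0]
  L2: frame=0x3B idx=23 entry=0x3E007 [P=1 RW=1 US=1 PS=0]
  L3: frame=0x3E idx=4 entry=0x76006 [P=0 RW=1 US=1 PS=0]
  → PAGE_NOT_PRESENT  (4 entries read)
#2 VA=0x88500E07DEA (w,user):
  L0: frame=0x26 idx=17 entry=0x42007 [P=1 RW=1 US=1 PS=0]
  L1: frame=0x42 idx=20 entry=0x46007 [P=1 RW=1 US=1 PS=0]
  L2: frame=0x46 idx=7 entry=0x48007 [P=1 RW=1 US=1 PS=0]
  L3: frame=0x48 idx=7 entry=0x4B007 [P=1 RW=1 US=1 PS=0]
  ⇒ phys 0x4BDEA  [4 reads]
#3 VA=0xD84C0000AF5 (r,kernel):
  L0: frame=0x26 idx=27 entry=0x4E007 [P=1 RW=1 US=1 PS=0]
  L1: frame=0x4E idx=19 entry=0x31000 [P=0 RW=0 US=0 PS=0]
  → PAGE_NOT_PRESENT  (2 entries read)

Entries read for #2: 4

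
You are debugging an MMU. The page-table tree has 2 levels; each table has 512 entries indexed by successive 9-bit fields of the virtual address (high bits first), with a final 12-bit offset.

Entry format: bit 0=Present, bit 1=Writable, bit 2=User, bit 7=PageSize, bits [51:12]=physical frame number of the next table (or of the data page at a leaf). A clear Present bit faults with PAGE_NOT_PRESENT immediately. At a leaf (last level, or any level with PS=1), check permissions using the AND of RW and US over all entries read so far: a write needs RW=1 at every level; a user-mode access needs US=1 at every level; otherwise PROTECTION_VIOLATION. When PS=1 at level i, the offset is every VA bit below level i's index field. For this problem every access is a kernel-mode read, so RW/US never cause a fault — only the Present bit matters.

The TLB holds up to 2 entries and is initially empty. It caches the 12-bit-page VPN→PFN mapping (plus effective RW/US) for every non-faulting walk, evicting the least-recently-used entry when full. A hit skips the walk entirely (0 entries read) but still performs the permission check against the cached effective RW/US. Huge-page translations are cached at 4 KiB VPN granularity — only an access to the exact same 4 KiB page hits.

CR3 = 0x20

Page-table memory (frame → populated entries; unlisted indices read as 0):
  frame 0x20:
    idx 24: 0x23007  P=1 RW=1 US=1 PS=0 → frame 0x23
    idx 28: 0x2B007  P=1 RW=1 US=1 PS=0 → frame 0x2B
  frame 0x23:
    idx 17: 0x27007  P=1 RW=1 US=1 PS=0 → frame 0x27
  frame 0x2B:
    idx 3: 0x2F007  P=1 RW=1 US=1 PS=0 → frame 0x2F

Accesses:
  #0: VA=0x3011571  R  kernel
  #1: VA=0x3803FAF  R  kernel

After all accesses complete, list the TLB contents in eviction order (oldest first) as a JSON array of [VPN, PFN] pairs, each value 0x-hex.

Trace:
#0 VA=0x3011571 (r,kernel):
  L0: frame=0x20 idx=24 entry=0x23007 [P=1 RW=1 US=1 PS=0]
  L1: frame=0x23 idx=17 entry=0x27007 [P=1 RW=1 US=1 PS=0]
  → PA=0x27571  (2 entries read)
#1 VA=0x3803FAF (r,kernel):
  L0: frame=0x20 idx=28 entry=0x2B007 [P=1 RW=1 US=1 PS=0]
  L1: frame=0x2B idx=3 entry=0x2F007 [P=1 RW=1 US=1 PS=0]
  → PA=0x2FFAF  (2 entries read)

TLB: [["0x3011", "0x27"], ["0x3803", "0x2F"]]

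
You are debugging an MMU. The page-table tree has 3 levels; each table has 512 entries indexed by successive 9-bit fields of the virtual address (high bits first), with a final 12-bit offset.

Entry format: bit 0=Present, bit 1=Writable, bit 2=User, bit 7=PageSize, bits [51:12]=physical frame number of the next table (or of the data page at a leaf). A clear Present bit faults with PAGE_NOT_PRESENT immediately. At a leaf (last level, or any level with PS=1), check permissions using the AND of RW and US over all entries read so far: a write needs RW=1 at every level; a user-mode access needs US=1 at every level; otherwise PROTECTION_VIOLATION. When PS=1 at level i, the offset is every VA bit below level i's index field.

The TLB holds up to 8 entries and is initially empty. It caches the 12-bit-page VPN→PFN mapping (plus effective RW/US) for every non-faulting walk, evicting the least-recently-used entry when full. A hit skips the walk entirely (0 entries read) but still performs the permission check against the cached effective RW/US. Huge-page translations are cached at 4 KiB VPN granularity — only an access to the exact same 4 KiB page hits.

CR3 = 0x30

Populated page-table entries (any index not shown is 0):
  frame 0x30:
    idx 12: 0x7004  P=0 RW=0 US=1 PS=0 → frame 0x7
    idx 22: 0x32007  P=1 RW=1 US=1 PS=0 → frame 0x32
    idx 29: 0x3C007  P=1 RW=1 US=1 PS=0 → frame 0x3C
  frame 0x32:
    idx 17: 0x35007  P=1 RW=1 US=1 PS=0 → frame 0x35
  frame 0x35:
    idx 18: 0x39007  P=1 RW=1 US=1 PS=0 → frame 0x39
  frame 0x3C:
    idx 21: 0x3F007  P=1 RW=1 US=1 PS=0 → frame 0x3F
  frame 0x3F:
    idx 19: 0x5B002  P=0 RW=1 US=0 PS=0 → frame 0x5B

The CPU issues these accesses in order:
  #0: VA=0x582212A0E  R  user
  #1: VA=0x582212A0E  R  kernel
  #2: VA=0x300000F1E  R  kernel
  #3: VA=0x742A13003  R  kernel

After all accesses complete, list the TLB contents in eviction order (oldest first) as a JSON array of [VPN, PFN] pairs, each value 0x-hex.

Per-access translation:
#0 VA=0x582212A0E (r,user):
  L0: frame=0x30 idx=22 entry=0x32007 [P=1 RW=1 US=1 PS=0]
  L1: frame=0x32 idx=17 entry=0x35007 [P=1 RW=1 US=1 PS=0]
  L2: frame=0x35 idx=18 entry=0x39007 [P=1 RW=1 US=1 PS=0]
  → PA=0x39A0E  (3 entries read)
#1 VA=0x582212A0E (r,kernel):
  TLB hit vpn=0x582212 → PA=0x39A0E
#2 VA=0x300000F1E (r,kernel):
  L0: frame=0x30 idx=12 entry=0x7004 [P=0 RW=0 US=1 PS=0]
  ✗ PAGE_NOT_PRESENT  [1 reads]
#3 VA=0x742A13003 (r,kernel):
  L0: frame=0x30 idx=29 entry=0x3C007 [P=1 RW=1 US=1 PS=0]
  L1: frame=0x3C idx=21 entry=0x3F007 [P=1 RW=1 US=1 PS=0]
  L2: frame=0x3F idx=19 entry=0x5B002 [P=0 RW=1 US=0 PS=0]
  ✗ PAGE_NOT_PRESENT  [3 reads]

TLB: [["0x582212", "0x39"]]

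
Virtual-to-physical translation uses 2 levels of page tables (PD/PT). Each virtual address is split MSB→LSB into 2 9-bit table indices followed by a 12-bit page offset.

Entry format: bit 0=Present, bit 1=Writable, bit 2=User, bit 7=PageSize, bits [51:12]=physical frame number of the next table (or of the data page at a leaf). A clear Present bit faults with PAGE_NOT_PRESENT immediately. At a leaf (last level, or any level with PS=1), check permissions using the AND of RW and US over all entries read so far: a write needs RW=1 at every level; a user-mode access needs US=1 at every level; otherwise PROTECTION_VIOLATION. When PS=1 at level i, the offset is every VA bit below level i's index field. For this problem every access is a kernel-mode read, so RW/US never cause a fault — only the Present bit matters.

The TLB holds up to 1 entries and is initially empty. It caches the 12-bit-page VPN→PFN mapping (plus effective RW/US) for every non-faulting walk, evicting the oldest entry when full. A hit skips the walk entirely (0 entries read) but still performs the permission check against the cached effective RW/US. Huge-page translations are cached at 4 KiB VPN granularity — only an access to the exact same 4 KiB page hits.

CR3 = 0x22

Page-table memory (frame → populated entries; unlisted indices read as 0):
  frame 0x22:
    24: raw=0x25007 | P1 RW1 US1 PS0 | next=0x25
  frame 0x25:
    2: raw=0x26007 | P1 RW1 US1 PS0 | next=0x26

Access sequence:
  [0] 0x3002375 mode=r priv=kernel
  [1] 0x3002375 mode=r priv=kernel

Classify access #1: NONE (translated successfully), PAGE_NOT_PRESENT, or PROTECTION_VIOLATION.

Trace:
#0 VA=0x3002375 (r,kernel):
  [0] read 0x22 idx=24: raw=0x25007 flags P=1 W=1 U=1 S=0
  [1] read 0x25 idx=2: raw=0x26007 flags P=1 W=1 U=1 S=0
  ⇒ phys 0x26375  [2 reads]
#1 VA=0x3002375 (r,kernel):
  TLB hit vpn=0x3002 → PA=0x26375

Access #1 fault: NONE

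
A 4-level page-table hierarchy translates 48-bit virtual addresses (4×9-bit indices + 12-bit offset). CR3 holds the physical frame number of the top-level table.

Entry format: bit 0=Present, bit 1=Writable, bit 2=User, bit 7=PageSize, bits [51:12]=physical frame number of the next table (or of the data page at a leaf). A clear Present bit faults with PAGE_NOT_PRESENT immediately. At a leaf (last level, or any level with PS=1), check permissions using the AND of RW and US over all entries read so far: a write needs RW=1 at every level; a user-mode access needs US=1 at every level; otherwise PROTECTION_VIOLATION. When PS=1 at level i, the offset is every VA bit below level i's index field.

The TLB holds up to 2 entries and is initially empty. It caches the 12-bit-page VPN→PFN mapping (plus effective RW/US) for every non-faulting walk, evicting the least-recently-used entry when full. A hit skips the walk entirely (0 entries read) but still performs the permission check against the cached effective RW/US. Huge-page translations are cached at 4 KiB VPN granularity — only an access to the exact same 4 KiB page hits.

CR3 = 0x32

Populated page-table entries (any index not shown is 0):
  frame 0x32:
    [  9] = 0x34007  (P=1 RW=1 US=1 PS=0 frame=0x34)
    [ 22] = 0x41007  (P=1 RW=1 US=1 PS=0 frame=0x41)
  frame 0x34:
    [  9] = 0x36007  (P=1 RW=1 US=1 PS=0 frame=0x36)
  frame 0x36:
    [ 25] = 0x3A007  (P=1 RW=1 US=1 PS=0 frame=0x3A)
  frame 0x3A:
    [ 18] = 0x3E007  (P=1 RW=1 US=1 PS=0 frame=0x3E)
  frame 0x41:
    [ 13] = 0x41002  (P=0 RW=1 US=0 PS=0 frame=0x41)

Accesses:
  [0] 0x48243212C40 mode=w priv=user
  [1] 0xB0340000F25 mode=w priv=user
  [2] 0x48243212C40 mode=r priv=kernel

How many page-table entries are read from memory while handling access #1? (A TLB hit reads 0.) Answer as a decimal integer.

Walk each access:
#0 VA=0x48243212C40 (w,user):
  [0] read 0x32 idx=9: raw=0x34007 flags P=1 W=1 U=1 S=0
  [1] read 0x34 idx=9: raw=0x36007 flags P=1 W=1 U=1 S=0
  [2] read 0x36 idx=25: raw=0x3A007 flags P=1 W=1 U=1 S=0
  [3] read 0x3A idx=18: raw=0x3E007 flags P=1 W=1 U=1 S=0
  ✓ 0x3EC40  — 4 lookups
#1 VA=0xB0340000F25 (w,user):
  [0] read 0x32 idx=22: raw=0x41007 flags P=1 W=1 U=1 S=0
  [1] read 0x41 idx=13: raw=0x41002 flags P=0 W=1 U=0 S=0
  → PAGE_NOT_PRESENT  (2 entries read)
#2 VA=0x48243212C40 (r,kernel):
  TLB hit vpn=0x48243212 → PA=0x3EC40

Entries read for #1: 2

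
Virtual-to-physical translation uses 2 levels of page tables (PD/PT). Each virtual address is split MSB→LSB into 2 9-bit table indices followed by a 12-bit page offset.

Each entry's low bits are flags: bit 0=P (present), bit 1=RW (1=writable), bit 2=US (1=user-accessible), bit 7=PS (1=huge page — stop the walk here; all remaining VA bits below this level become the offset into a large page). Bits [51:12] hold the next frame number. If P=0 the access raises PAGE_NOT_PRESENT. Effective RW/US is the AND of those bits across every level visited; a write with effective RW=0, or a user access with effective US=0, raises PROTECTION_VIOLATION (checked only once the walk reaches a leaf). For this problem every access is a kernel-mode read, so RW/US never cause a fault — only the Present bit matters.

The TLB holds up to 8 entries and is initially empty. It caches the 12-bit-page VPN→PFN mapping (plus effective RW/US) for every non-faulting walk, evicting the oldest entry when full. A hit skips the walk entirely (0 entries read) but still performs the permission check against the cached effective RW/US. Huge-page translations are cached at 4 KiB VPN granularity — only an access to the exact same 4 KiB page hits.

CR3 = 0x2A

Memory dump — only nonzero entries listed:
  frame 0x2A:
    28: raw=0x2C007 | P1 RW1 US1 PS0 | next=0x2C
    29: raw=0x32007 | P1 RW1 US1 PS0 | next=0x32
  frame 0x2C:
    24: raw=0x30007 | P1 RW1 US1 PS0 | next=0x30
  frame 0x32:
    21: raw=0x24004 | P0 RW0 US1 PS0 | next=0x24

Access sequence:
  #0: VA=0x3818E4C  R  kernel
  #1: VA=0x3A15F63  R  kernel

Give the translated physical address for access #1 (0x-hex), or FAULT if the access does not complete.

Trace:
#0 VA=0x3818E4C (r,kernel):
  L0: frame=0x2A idx=28 entry=0x2C007 [P=1 RW=1 US=1 PS=0]
  L1: frame=0x2C idx=24 entry=0x30007 [P=1 RW=1 US=1 PS=0]
  → PA=0x30E4C  (2 entries read)
#1 VA=0x3A15F63 (r,kernel):
  L0: frame=0x2A idx=29 entry=0x32007 [P=1 RW=1 US=1 PS=0]
  L1: frame=0x32 idx=21 entry=0x24004 [P=0 RW=0 US=1 PS=0]
  → PAGE_NOT_PRESENT  (2 entries read)

Access #1 PA: FAULT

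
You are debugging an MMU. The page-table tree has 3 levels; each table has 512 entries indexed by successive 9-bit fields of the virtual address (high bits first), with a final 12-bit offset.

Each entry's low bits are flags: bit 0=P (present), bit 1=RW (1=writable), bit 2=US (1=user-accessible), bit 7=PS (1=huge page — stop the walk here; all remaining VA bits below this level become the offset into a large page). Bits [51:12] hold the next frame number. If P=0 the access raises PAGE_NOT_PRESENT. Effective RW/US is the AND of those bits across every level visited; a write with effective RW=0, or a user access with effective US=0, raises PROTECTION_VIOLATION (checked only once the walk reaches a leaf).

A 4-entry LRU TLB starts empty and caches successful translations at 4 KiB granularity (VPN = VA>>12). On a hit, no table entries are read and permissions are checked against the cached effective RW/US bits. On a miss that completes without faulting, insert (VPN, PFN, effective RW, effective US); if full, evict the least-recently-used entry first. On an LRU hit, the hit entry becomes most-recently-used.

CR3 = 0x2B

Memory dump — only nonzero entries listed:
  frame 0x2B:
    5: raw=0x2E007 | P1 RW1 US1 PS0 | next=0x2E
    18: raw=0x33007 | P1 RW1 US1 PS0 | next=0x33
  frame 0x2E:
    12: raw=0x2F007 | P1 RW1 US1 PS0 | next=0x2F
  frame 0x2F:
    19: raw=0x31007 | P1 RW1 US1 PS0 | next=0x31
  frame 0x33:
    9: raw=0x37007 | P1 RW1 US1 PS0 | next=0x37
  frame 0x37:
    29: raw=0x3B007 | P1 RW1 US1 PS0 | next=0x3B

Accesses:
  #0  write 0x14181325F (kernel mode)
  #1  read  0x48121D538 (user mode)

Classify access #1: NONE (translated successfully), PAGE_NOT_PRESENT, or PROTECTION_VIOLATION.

Per-access translation:
#0 VA=0x14181325F (w,kernel):
  [0] read 0x2B idx=5: raw=0x2E007 flags P=1 W=1 U=1 S=0
  [1] read 0x2E idx=12: raw=0x2F007 flags P=1 W=1 U=1 S=0
  [2] read 0x2F idx=19: raw=0x31007 flags P=1 W=1 U=1 S=0
  → PA=0x3125F  (3 entries read)
#1 VA=0x48121D538 (r,user):
  [0] read 0x2B idx=18: raw=0x33007 flags P=1 W=1 U=1 S=0
  [1] read 0x33 idx=9: raw=0x37007 flags P=1 W=1 U=1 S=0
  [2] read 0x37 idx=29: raw=0x3B007 flags P=1 W=1 U=1 S=0
  → PA=0x3B538  (3 entries read)

Access #1 fault: NONE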